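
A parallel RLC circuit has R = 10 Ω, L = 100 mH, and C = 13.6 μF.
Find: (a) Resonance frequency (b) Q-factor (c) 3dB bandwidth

Step 1 — Resonance: ω₀ = 1/√(LC) = 1/√(0.1·1.36e-05) = 857.5 rad/s.
Step 2 — f₀ = ω₀/(2π) = 136.5 Hz.
Step 3 — Parallel Q: Q = R/(ω₀L) = 10/(857.5·0.1) = 0.1166.
Step 4 — Bandwidth: Δω = ω₀/Q = 7353 rad/s; BW = Δω/(2π) = 1170 Hz.

(a) f₀ = 136.5 Hz  (b) Q = 0.1166  (c) BW = 1170 Hz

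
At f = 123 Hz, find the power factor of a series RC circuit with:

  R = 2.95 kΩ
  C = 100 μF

Step 1 — Angular frequency: ω = 2π·f = 2π·123 = 772.8 rad/s.
Step 2 — Component impedances:
  R: Z = R = 2950 Ω
  C: Z = 1/(jωC) = -j/(ω·C) = 0 - j12.94 Ω
Step 3 — Series combination: Z_total = R + C = 2950 - j12.94 Ω = 2950∠-0.3° Ω.
Step 4 — Power factor: PF = cos(φ) = Re(Z)/|Z| = 2950/2950 = 1.
Step 5 — Type: Im(Z) = -12.94 ⇒ leading (phase φ = -0.3°).

PF = 1 (leading, φ = -0.3°)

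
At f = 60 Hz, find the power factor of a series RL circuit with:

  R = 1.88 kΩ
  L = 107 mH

Step 1 — Angular frequency: ω = 2π·f = 2π·60 = 377 rad/s.
Step 2 — Component impedances:
  R: Z = R = 1880 Ω
  L: Z = jωL = j·377·0.107 = 0 + j40.34 Ω
Step 3 — Series combination: Z_total = R + L = 1880 + j40.34 Ω = 1880∠1.2° Ω.
Step 4 — Power factor: PF = cos(φ) = Re(Z)/|Z| = 1880/1880.4 = 0.9998.
Step 5 — Type: Im(Z) = 40.34 ⇒ lagging (phase φ = 1.2°).

PF = 0.9998 (lagging, φ = 1.2°)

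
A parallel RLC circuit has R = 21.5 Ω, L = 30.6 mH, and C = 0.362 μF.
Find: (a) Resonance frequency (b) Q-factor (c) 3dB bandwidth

Step 1 — Resonance: ω₀ = 1/√(LC) = 1/√(0.0306·3.62e-07) = 9501 rad/s.
Step 2 — f₀ = ω₀/(2π) = 1512 Hz.
Step 3 — Parallel Q: Q = R/(ω₀L) = 21.5/(9501·0.0306) = 0.07395.
Step 4 — Bandwidth: Δω = ω₀/Q = 1.285e+05 rad/s; BW = Δω/(2π) = 2.045e+04 Hz.

(a) f₀ = 1512 Hz  (b) Q = 0.07395  (c) BW = 2.045e+04 Hz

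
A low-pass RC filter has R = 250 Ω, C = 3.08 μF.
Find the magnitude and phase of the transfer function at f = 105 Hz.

Step 1 — Angular frequency: ω = 2π·105 = 659.7 rad/s.
Step 2 — Transfer function: H(jω) = 1/(1 + jωRC).
Step 3 — Denominator: 1 + jωRC = 1 + j·659.7·250·3.08e-06 = 1 + j0.508.
Step 4 — H = 0.7949 - j0.4038.
Step 5 — Magnitude: |H| = 0.8916 (-1.0 dB); phase: φ = -26.9°.

|H| = 0.8916 (-1.0 dB), φ = -26.9°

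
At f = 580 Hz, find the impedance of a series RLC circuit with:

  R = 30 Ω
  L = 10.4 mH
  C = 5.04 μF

Step 1 — Angular frequency: ω = 2π·f = 2π·580 = 3644 rad/s.
Step 2 — Component impedances:
  R: Z = R = 30 Ω
  L: Z = jωL = j·3644·0.0104 = 0 + j37.9 Ω
  C: Z = 1/(jωC) = -j/(ω·C) = 0 - j54.45 Ω
Step 3 — Series combination: Z_total = R + L + C = 30 - j16.55 Ω = 34.26∠-28.9° Ω.

Z = 30 - j16.55 Ω = 34.26∠-28.9° Ω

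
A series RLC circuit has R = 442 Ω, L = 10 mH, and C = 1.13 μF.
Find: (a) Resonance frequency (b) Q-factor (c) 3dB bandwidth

Step 1 — Resonance: ω₀ = 1/√(LC) = 1/√(0.01·1.13e-06) = 9407 rad/s.
Step 2 — f₀ = ω₀/(2π) = 1497 Hz.
Step 3 — Series Q: Q = ω₀L/R = 9407·0.01/442 = 0.2128.
Step 4 — Bandwidth: Δω = ω₀/Q = 4.42e+04 rad/s; BW = Δω/(2π) = 7035 Hz.

(a) f₀ = 1497 Hz  (b) Q = 0.2128  (c) BW = 7035 Hz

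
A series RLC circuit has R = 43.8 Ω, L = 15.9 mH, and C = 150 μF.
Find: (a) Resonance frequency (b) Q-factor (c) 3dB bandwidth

Step 1 — Resonance condition Im(Z)=0 gives ω₀ = 1/√(LC).
Step 2 — ω₀ = 1/√(0.0159·0.00015) = 647.5 rad/s.
Step 3 — f₀ = ω₀/(2π) = 103.1 Hz.
Step 4 — Series Q: Q = ω₀L/R = 647.5·0.0159/43.8 = 0.2351.
Step 5 — 3dB bandwidth: Δω = ω₀/Q = 2755 rad/s; BW = Δω/(2π) = 438.4 Hz.

(a) f₀ = 103.1 Hz  (b) Q = 0.2351  (c) BW = 438.4 Hz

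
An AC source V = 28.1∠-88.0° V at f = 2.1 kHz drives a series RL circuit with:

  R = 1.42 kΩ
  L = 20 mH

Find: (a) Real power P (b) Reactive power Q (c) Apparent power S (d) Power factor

Step 1 — Angular frequency: ω = 2π·f = 2π·2100 = 1.319e+04 rad/s.
Step 2 — Component impedances:
  R: Z = R = 1420 Ω
  L: Z = jωL = j·1.319e+04·0.02 = 0 + j263.9 Ω
Step 3 — Series combination: Z_total = R + L = 1420 + j263.9 Ω = 1444∠10.5° Ω.
Step 4 — Source phasor: V = 28.1∠-88.0° V = 0.9807 - j28.08 V.
Step 5 — Current: I = V / Z = -0.002885 - j0.01924 A = 0.01946∠-98.5° A.
Step 6 — Complex power: S = V·I* = 0.5375 + j0.09989 VA.
Step 7 — Real power: P = Re(S) = 0.5375 W.
Step 8 — Reactive power: Q = Im(S) = 0.09989 VAR.
Step 9 — Apparent power: |S| = 0.5467 VA.
Step 10 — Power factor: PF = P/|S| = 0.9832 (lagging).

(a) P = 0.5375 W  (b) Q = 0.09989 VAR  (c) S = 0.5467 VA  (d) PF = 0.9832 (lagging)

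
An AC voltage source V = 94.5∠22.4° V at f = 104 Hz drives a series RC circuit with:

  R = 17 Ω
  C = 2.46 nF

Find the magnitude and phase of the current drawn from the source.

Step 1 — Angular frequency: ω = 2π·f = 2π·104 = 653.5 rad/s.
Step 2 — Component impedances:
  R: Z = R = 17 Ω
  C: Z = 1/(jωC) = -j/(ω·C) = 0 - j6.221e+05 Ω
Step 3 — Series combination: Z_total = R + C = 17 - j6.221e+05 Ω = 6.221e+05∠-90.0° Ω.
Step 4 — Source phasor: V = 94.5∠22.4° V = 87.37 + j36.01 V.
Step 5 — Ohm's law: I = V / Z_total = (87.37 + j36.01) / (17 - j6.221e+05) = -5.788e-05 + j0.0001404 A.
Step 6 — Convert to polar: |I| = 0.0001519 A, ∠I = 112.4°.

I = 0.0001519∠112.4° A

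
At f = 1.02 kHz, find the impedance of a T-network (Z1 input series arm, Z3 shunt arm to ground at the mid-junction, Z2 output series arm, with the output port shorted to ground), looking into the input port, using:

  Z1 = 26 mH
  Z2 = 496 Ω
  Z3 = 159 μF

Step 1 — Angular frequency: ω = 2π·f = 2π·1020 = 6409 rad/s.
Step 2 — Component impedances:
  Z1: Z = jωL = j·6409·0.026 = 0 + j166.6 Ω
  Z2: Z = R = 496 Ω
  Z3: Z = 1/(jωC) = -j/(ω·C) = 0 - j0.9813 Ω
Step 3 — With the output port shorted to ground, the output series arm Z2 runs from the junction to ground; the shunt arm Z3 also runs from the junction to ground. They appear in parallel: Z3 || Z2 = 0.001942 - j0.9813 Ω.
Step 4 — Series with input arm Z1: Z_in = Z1 + (Z3 || Z2) = 0.001942 + j165.6 Ω = 165.6∠90.0° Ω.

Z = 0.001942 + j165.6 Ω = 165.6∠90.0° Ω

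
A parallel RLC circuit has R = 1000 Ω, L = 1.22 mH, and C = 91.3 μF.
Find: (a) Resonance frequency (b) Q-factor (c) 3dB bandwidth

Step 1 — Resonance: ω₀ = 1/√(LC) = 1/√(0.00122·9.13e-05) = 2996 rad/s.
Step 2 — f₀ = ω₀/(2π) = 476.9 Hz.
Step 3 — Parallel Q: Q = R/(ω₀L) = 1000/(2996·0.00122) = 273.6.
Step 4 — Bandwidth: Δω = ω₀/Q = 10.95 rad/s; BW = Δω/(2π) = 1.743 Hz.

(a) f₀ = 476.9 Hz  (b) Q = 273.6  (c) BW = 1.743 Hz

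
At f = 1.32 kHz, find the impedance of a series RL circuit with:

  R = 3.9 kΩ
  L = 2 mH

Step 1 — Angular frequency: ω = 2π·f = 2π·1320 = 8294 rad/s.
Step 2 — Component impedances:
  R: Z = R = 3900 Ω
  L: Z = jωL = j·8294·0.002 = 0 + j16.59 Ω
Step 3 — Series combination: Z_total = R + L = 3900 + j16.59 Ω = 3900∠0.2° Ω.

Z = 3900 + j16.59 Ω = 3900∠0.2° Ω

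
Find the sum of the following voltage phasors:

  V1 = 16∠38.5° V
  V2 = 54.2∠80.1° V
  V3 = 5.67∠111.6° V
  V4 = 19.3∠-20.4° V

Step 1 — Convert each phasor to rectangular form:
  V1 = 16·(cos(38.5°) + j·sin(38.5°)) = 12.52 + j9.96 V
  V2 = 54.2·(cos(80.1°) + j·sin(80.1°)) = 9.319 + j53.39 V
  V3 = 5.67·(cos(111.6°) + j·sin(111.6°)) = -2.087 + j5.272 V
  V4 = 19.3·(cos(-20.4°) + j·sin(-20.4°)) = 18.09 - j6.727 V
Step 2 — Sum components: V_total = 37.84 + j61.9 V.
Step 3 — Convert to polar: |V_total| = 72.55 V, ∠V_total = 58.6°.

V_total = 72.55∠58.6° V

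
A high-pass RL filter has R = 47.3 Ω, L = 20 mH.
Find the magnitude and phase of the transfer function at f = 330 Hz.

Step 1 — Angular frequency: ω = 2π·330 = 2073 rad/s.
Step 2 — Transfer function: H(jω) = jωL/(R + jωL).
Step 3 — Numerator jωL = j·41.47; denominator R + jωL = 47.3 + j41.47.
Step 4 — H = 0.4346 + j0.4957.
Step 5 — Magnitude: |H| = 0.6592 (-3.6 dB); phase: φ = 48.8°.

|H| = 0.6592 (-3.6 dB), φ = 48.8°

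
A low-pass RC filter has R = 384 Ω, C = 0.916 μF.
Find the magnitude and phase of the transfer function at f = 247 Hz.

Step 1 — Angular frequency: ω = 2π·247 = 1552 rad/s.
Step 2 — Transfer function: H(jω) = 1/(1 + jωRC).
Step 3 — Denominator: 1 + jωRC = 1 + j·1552·384·9.16e-07 = 1 + j0.5459.
Step 4 — H = 0.7704 - j0.4206.
Step 5 — Magnitude: |H| = 0.8777 (-1.1 dB); phase: φ = -28.6°.

|H| = 0.8777 (-1.1 dB), φ = -28.6°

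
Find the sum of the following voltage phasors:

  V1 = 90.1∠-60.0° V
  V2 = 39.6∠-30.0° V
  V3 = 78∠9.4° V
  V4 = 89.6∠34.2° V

Step 1 — Convert each phasor to rectangular form:
  V1 = 90.1·(cos(-60.0°) + j·sin(-60.0°)) = 45.05 - j78.03 V
  V2 = 39.6·(cos(-30.0°) + j·sin(-30.0°)) = 34.29 - j19.8 V
  V3 = 78·(cos(9.4°) + j·sin(9.4°)) = 76.95 + j12.74 V
  V4 = 89.6·(cos(34.2°) + j·sin(34.2°)) = 74.11 + j50.36 V
Step 2 — Sum components: V_total = 230.4 - j34.73 V.
Step 3 — Convert to polar: |V_total| = 233 V, ∠V_total = -8.6°.

V_total = 233∠-8.6° V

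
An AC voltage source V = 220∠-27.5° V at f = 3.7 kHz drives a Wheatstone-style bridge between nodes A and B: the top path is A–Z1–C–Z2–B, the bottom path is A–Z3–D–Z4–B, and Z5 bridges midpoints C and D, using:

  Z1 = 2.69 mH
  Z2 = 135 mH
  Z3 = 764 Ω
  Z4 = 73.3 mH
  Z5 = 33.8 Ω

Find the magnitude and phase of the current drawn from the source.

Step 1 — Angular frequency: ω = 2π·f = 2π·3700 = 2.325e+04 rad/s.
Step 2 — Component impedances:
  Z1: Z = jωL = j·2.325e+04·0.00269 = 0 + j62.54 Ω
  Z2: Z = jωL = j·2.325e+04·0.135 = 0 + j3138 Ω
  Z3: Z = R = 764 Ω
  Z4: Z = jωL = j·2.325e+04·0.0733 = 0 + j1704 Ω
  Z5: Z = R = 33.8 Ω
Step 3 — Bridge requires nodal analysis (the Z5 bridge couples midpoints C and D, so the two paths cannot be reduced to a simple series/parallel combination). Setting node B to ground and injecting 1 A at node A, the 3-node admittance system at A, C, D solves to V_A = Z_AB = 18.23 + j1163 Ω = 1163∠89.1° Ω.
Step 4 — Source phasor: V = 220∠-27.5° V = 195.1 - j101.6 V.
Step 5 — Ohm's law: I = V / Z_total = (195.1 - j101.6) / (18.23 + j1163) = -0.08468 - j0.1691 A.
Step 6 — Convert to polar: |I| = 0.1891 A, ∠I = -116.6°.

I = 0.1891∠-116.6° A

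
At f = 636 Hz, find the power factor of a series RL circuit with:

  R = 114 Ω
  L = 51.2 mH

Step 1 — Angular frequency: ω = 2π·f = 2π·636 = 3996 rad/s.
Step 2 — Component impedances:
  R: Z = R = 114 Ω
  L: Z = jωL = j·3996·0.0512 = 0 + j204.6 Ω
Step 3 — Series combination: Z_total = R + L = 114 + j204.6 Ω = 234.2∠60.9° Ω.
Step 4 — Power factor: PF = cos(φ) = Re(Z)/|Z| = 114/234.22 = 0.4867.
Step 5 — Type: Im(Z) = 204.6 ⇒ lagging (phase φ = 60.9°).

PF = 0.4867 (lagging, φ = 60.9°)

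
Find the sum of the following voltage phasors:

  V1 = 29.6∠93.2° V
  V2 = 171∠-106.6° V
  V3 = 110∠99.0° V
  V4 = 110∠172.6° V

Step 1 — Convert each phasor to rectangular form:
  V1 = 29.6·(cos(93.2°) + j·sin(93.2°)) = -1.652 + j29.55 V
  V2 = 171·(cos(-106.6°) + j·sin(-106.6°)) = -48.85 - j163.9 V
  V3 = 110·(cos(99.0°) + j·sin(99.0°)) = -17.21 + j108.6 V
  V4 = 110·(cos(172.6°) + j·sin(172.6°)) = -109.1 + j14.17 V
Step 2 — Sum components: V_total = -176.8 - j11.51 V.
Step 3 — Convert to polar: |V_total| = 177.2 V, ∠V_total = -176.3°.

V_total = 177.2∠-176.3° V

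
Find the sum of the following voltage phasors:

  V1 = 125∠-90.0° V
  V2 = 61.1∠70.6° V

Step 1 — Convert each phasor to rectangular form:
  V1 = 125·(cos(-90.0°) + j·sin(-90.0°)) = 0 - j125 V
  V2 = 61.1·(cos(70.6°) + j·sin(70.6°)) = 20.3 + j57.63 V
Step 2 — Sum components: V_total = 20.3 - j67.37 V.
Step 3 — Convert to polar: |V_total| = 70.36 V, ∠V_total = -73.2°.

V_total = 70.36∠-73.2° V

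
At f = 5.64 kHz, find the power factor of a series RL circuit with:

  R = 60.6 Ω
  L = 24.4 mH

Step 1 — Angular frequency: ω = 2π·f = 2π·5640 = 3.544e+04 rad/s.
Step 2 — Component impedances:
  R: Z = R = 60.6 Ω
  L: Z = jωL = j·3.544e+04·0.0244 = 0 + j864.7 Ω
Step 3 — Series combination: Z_total = R + L = 60.6 + j864.7 Ω = 866.8∠86.0° Ω.
Step 4 — Power factor: PF = cos(φ) = Re(Z)/|Z| = 60.6/866.8 = 0.06991.
Step 5 — Type: Im(Z) = 864.7 ⇒ lagging (phase φ = 86.0°).

PF = 0.06991 (lagging, φ = 86.0°)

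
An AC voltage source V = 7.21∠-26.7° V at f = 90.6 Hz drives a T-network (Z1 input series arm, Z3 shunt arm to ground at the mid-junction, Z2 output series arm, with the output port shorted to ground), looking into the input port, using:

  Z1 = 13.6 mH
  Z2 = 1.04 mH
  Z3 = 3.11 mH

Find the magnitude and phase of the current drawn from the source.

Step 1 — Angular frequency: ω = 2π·f = 2π·90.6 = 569.3 rad/s.
Step 2 — Component impedances:
  Z1: Z = jωL = j·569.3·0.0136 = 0 + j7.742 Ω
  Z2: Z = jωL = j·569.3·0.00104 = 0 + j0.592 Ω
  Z3: Z = jωL = j·569.3·0.00311 = 0 + j1.77 Ω
Step 3 — With the output port shorted to ground, the output series arm Z2 runs from the junction to ground; the shunt arm Z3 also runs from the junction to ground. They appear in parallel: Z3 || Z2 = 0 + j0.4437 Ω.
Step 4 — Series with input arm Z1: Z_in = Z1 + (Z3 || Z2) = 0 + j8.186 Ω = 8.186∠90.0° Ω.
Step 5 — Source phasor: V = 7.21∠-26.7° V = 6.441 - j3.24 V.
Step 6 — Ohm's law: I = V / Z_total = (6.441 - j3.24) / (0 + j8.186) = -0.3958 - j0.7869 A.
Step 7 — Convert to polar: |I| = 0.8808 A, ∠I = -116.7°.

I = 0.8808∠-116.7° A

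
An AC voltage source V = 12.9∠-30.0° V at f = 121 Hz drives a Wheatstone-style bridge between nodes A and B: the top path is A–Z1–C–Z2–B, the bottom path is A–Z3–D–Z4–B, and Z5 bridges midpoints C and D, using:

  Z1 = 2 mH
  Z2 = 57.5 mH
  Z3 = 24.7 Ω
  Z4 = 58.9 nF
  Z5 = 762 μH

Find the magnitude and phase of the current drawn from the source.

Step 1 — Angular frequency: ω = 2π·f = 2π·121 = 760.3 rad/s.
Step 2 — Component impedances:
  Z1: Z = jωL = j·760.3·0.002 = 0 + j1.521 Ω
  Z2: Z = jωL = j·760.3·0.0575 = 0 + j43.72 Ω
  Z3: Z = R = 24.7 Ω
  Z4: Z = 1/(jωC) = -j/(ω·C) = 0 - j2.233e+04 Ω
  Z5: Z = jωL = j·760.3·0.000762 = 0 + j0.5793 Ω
Step 3 — Bridge requires nodal analysis (the Z5 bridge couples midpoints C and D, so the two paths cannot be reduced to a simple series/parallel combination). Setting node B to ground and injecting 1 A at node A, the 3-node admittance system at A, C, D solves to V_A = Z_AB = 0.09279 + j45.31 Ω = 45.31∠89.9° Ω.
Step 4 — Source phasor: V = 12.9∠-30.0° V = 11.17 - j6.45 V.
Step 5 — Ohm's law: I = V / Z_total = (11.17 - j6.45) / (0.09279 + j45.31) = -0.1418 - j0.2468 A.
Step 6 — Convert to polar: |I| = 0.2847 A, ∠I = -119.9°.

I = 0.2847∠-119.9° A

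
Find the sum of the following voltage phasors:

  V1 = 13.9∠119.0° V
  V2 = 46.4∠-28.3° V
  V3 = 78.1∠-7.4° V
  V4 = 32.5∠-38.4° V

Step 1 — Convert each phasor to rectangular form:
  V1 = 13.9·(cos(119.0°) + j·sin(119.0°)) = -6.739 + j12.16 V
  V2 = 46.4·(cos(-28.3°) + j·sin(-28.3°)) = 40.85 - j22 V
  V3 = 78.1·(cos(-7.4°) + j·sin(-7.4°)) = 77.45 - j10.06 V
  V4 = 32.5·(cos(-38.4°) + j·sin(-38.4°)) = 25.47 - j20.19 V
Step 2 — Sum components: V_total = 137 - j40.09 V.
Step 3 — Convert to polar: |V_total| = 142.8 V, ∠V_total = -16.3°.

V_total = 142.8∠-16.3° V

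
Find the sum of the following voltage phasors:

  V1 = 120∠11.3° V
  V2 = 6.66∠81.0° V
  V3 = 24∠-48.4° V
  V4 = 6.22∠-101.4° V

Step 1 — Convert each phasor to rectangular form:
  V1 = 120·(cos(11.3°) + j·sin(11.3°)) = 117.7 + j23.51 V
  V2 = 6.66·(cos(81.0°) + j·sin(81.0°)) = 1.042 + j6.578 V
  V3 = 24·(cos(-48.4°) + j·sin(-48.4°)) = 15.93 - j17.95 V
  V4 = 6.22·(cos(-101.4°) + j·sin(-101.4°)) = -1.229 - j6.097 V
Step 2 — Sum components: V_total = 133.4 + j6.047 V.
Step 3 — Convert to polar: |V_total| = 133.6 V, ∠V_total = 2.6°.

V_total = 133.6∠2.6° V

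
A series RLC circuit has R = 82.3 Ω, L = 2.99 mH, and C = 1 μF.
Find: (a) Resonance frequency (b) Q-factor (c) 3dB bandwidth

Step 1 — Resonance: ω₀ = 1/√(LC) = 1/√(0.00299·1e-06) = 1.829e+04 rad/s.
Step 2 — f₀ = ω₀/(2π) = 2911 Hz.
Step 3 — Series Q: Q = ω₀L/R = 1.829e+04·0.00299/82.3 = 0.6644.
Step 4 — Bandwidth: Δω = ω₀/Q = 2.753e+04 rad/s; BW = Δω/(2π) = 4381 Hz.

(a) f₀ = 2911 Hz  (b) Q = 0.6644  (c) BW = 4381 Hz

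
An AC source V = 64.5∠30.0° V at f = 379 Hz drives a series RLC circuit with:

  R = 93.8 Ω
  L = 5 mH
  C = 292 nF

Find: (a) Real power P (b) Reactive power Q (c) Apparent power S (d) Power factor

Step 1 — Angular frequency: ω = 2π·f = 2π·379 = 2381 rad/s.
Step 2 — Component impedances:
  R: Z = R = 93.8 Ω
  L: Z = jωL = j·2381·0.005 = 0 + j11.91 Ω
  C: Z = 1/(jωC) = -j/(ω·C) = 0 - j1438 Ω
Step 3 — Series combination: Z_total = R + L + C = 93.8 - j1426 Ω = 1429∠-86.2° Ω.
Step 4 — Source phasor: V = 64.5∠30.0° V = 55.86 + j32.25 V.
Step 5 — Current: I = V / Z = -0.01995 + j0.04048 A = 0.04513∠116.2° A.
Step 6 — Complex power: S = V·I* = 0.191 - j2.904 VA.
Step 7 — Real power: P = Re(S) = 0.191 W.
Step 8 — Reactive power: Q = Im(S) = -2.904 VAR.
Step 9 — Apparent power: |S| = 2.911 VA.
Step 10 — Power factor: PF = P/|S| = 0.06563 (leading).

(a) P = 0.191 W  (b) Q = -2.904 VAR  (c) S = 2.911 VA  (d) PF = 0.06563 (leading)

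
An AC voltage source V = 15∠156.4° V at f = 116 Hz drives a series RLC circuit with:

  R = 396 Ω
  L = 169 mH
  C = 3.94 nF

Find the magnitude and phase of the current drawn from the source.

Step 1 — Angular frequency: ω = 2π·f = 2π·116 = 728.8 rad/s.
Step 2 — Component impedances:
  R: Z = R = 396 Ω
  L: Z = jωL = j·728.8·0.169 = 0 + j123.2 Ω
  C: Z = 1/(jωC) = -j/(ω·C) = 0 - j3.482e+05 Ω
Step 3 — Series combination: Z_total = R + L + C = 396 - j3.481e+05 Ω = 3.481e+05∠-89.9° Ω.
Step 4 — Source phasor: V = 15∠156.4° V = -13.75 + j6.005 V.
Step 5 — Ohm's law: I = V / Z_total = (-13.75 + j6.005) / (396 - j3.481e+05) = -1.73e-05 - j3.947e-05 A.
Step 6 — Convert to polar: |I| = 4.309e-05 A, ∠I = -113.7°.

I = 4.309e-05∠-113.7° A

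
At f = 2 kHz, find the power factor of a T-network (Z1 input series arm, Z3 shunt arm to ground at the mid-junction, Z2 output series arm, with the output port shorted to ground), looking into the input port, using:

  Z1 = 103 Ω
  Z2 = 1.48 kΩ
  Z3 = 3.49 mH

Step 1 — Angular frequency: ω = 2π·f = 2π·2000 = 1.257e+04 rad/s.
Step 2 — Component impedances:
  Z1: Z = R = 103 Ω
  Z2: Z = R = 1480 Ω
  Z3: Z = jωL = j·1.257e+04·0.00349 = 0 + j43.86 Ω
Step 3 — With the output port shorted to ground, the output series arm Z2 runs from the junction to ground; the shunt arm Z3 also runs from the junction to ground. They appear in parallel: Z3 || Z2 = 1.298 + j43.82 Ω.
Step 4 — Series with input arm Z1: Z_in = Z1 + (Z3 || Z2) = 104.3 + j43.82 Ω = 113.1∠22.8° Ω.
Step 5 — Power factor: PF = cos(φ) = Re(Z)/|Z| = 104.3/113.13 = 0.9219.
Step 6 — Type: Im(Z) = 43.82 ⇒ lagging (phase φ = 22.8°).

PF = 0.9219 (lagging, φ = 22.8°)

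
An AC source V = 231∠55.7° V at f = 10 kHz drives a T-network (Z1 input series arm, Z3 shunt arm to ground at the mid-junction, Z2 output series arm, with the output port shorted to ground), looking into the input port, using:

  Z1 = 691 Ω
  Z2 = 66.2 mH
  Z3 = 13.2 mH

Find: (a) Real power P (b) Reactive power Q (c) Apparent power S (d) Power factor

Step 1 — Angular frequency: ω = 2π·f = 2π·1e+04 = 6.283e+04 rad/s.
Step 2 — Component impedances:
  Z1: Z = R = 691 Ω
  Z2: Z = jωL = j·6.283e+04·0.0662 = 0 + j4159 Ω
  Z3: Z = jωL = j·6.283e+04·0.0132 = 0 + j829.4 Ω
Step 3 — With the output port shorted to ground, the output series arm Z2 runs from the junction to ground; the shunt arm Z3 also runs from the junction to ground. They appear in parallel: Z3 || Z2 = 0 + j691.5 Ω.
Step 4 — Series with input arm Z1: Z_in = Z1 + (Z3 || Z2) = 691 + j691.5 Ω = 977.6∠45.0° Ω.
Step 5 — Source phasor: V = 231∠55.7° V = 130.2 + j190.8 V.
Step 6 — Current: I = V / Z = 0.2322 + j0.04379 A = 0.2363∠10.7° A.
Step 7 — Complex power: S = V·I* = 38.58 + j38.61 VA.
Step 8 — Real power: P = Re(S) = 38.58 W.
Step 9 — Reactive power: Q = Im(S) = 38.61 VAR.
Step 10 — Apparent power: |S| = 54.59 VA.
Step 11 — Power factor: PF = P/|S| = 0.7069 (lagging).

(a) P = 38.58 W  (b) Q = 38.61 VAR  (c) S = 54.59 VA  (d) PF = 0.7069 (lagging)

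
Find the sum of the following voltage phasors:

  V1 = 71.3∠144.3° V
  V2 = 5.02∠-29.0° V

Step 1 — Convert each phasor to rectangular form:
  V1 = 71.3·(cos(144.3°) + j·sin(144.3°)) = -57.9 + j41.61 V
  V2 = 5.02·(cos(-29.0°) + j·sin(-29.0°)) = 4.391 - j2.434 V
Step 2 — Sum components: V_total = -53.51 + j39.17 V.
Step 3 — Convert to polar: |V_total| = 66.32 V, ∠V_total = 143.8°.

V_total = 66.32∠143.8° V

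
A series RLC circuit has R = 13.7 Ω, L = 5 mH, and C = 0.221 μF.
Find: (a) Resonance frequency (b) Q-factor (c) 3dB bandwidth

Step 1 — Resonance: ω₀ = 1/√(LC) = 1/√(0.005·2.21e-07) = 3.008e+04 rad/s.
Step 2 — f₀ = ω₀/(2π) = 4788 Hz.
Step 3 — Series Q: Q = ω₀L/R = 3.008e+04·0.005/13.7 = 10.98.
Step 4 — Bandwidth: Δω = ω₀/Q = 2740 rad/s; BW = Δω/(2π) = 436.1 Hz.

(a) f₀ = 4788 Hz  (b) Q = 10.98  (c) BW = 436.1 Hz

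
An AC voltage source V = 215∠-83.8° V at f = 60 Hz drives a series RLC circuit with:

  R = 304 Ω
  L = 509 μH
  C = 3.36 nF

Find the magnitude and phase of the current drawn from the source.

Step 1 — Angular frequency: ω = 2π·f = 2π·60 = 377 rad/s.
Step 2 — Component impedances:
  R: Z = R = 304 Ω
  L: Z = jωL = j·377·0.000509 = 0 + j0.1919 Ω
  C: Z = 1/(jωC) = -j/(ω·C) = 0 - j7.895e+05 Ω
Step 3 — Series combination: Z_total = R + L + C = 304 - j7.895e+05 Ω = 7.895e+05∠-90.0° Ω.
Step 4 — Source phasor: V = 215∠-83.8° V = 23.22 - j213.7 V.
Step 5 — Ohm's law: I = V / Z_total = (23.22 - j213.7) / (304 - j7.895e+05) = 0.0002708 + j2.931e-05 A.
Step 6 — Convert to polar: |I| = 0.0002723 A, ∠I = 6.2°.

I = 0.0002723∠6.2° A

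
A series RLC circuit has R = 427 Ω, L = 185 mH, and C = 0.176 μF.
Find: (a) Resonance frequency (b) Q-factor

Step 1 — Resonance condition Im(Z)=0 gives ω₀ = 1/√(LC).
Step 2 — ω₀ = 1/√(0.185·1.76e-07) = 5542 rad/s.
Step 3 — f₀ = ω₀/(2π) = 882 Hz.
Step 4 — Series Q: Q = ω₀L/R = 5542·0.185/427 = 2.401.

(a) f₀ = 882 Hz  (b) Q = 2.401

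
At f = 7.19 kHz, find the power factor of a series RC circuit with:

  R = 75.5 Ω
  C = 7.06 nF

Step 1 — Angular frequency: ω = 2π·f = 2π·7190 = 4.518e+04 rad/s.
Step 2 — Component impedances:
  R: Z = R = 75.5 Ω
  C: Z = 1/(jωC) = -j/(ω·C) = 0 - j3135 Ω
Step 3 — Series combination: Z_total = R + C = 75.5 - j3135 Ω = 3136∠-88.6° Ω.
Step 4 — Power factor: PF = cos(φ) = Re(Z)/|Z| = 75.5/3136.3 = 0.02407.
Step 5 — Type: Im(Z) = -3135 ⇒ leading (phase φ = -88.6°).

PF = 0.02407 (leading, φ = -88.6°)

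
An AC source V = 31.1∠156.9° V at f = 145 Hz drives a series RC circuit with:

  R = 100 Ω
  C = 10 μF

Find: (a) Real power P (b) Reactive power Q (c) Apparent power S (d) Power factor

Step 1 — Angular frequency: ω = 2π·f = 2π·145 = 911.1 rad/s.
Step 2 — Component impedances:
  R: Z = R = 100 Ω
  C: Z = 1/(jωC) = -j/(ω·C) = 0 - j109.8 Ω
Step 3 — Series combination: Z_total = R + C = 100 - j109.8 Ω = 148.5∠-47.7° Ω.
Step 4 — Source phasor: V = 31.1∠156.9° V = -28.61 + j12.2 V.
Step 5 — Current: I = V / Z = -0.1905 - j0.08707 A = 0.2094∠-155.4° A.
Step 6 — Complex power: S = V·I* = 4.387 - j4.815 VA.
Step 7 — Real power: P = Re(S) = 4.387 W.
Step 8 — Reactive power: Q = Im(S) = -4.815 VAR.
Step 9 — Apparent power: |S| = 6.514 VA.
Step 10 — Power factor: PF = P/|S| = 0.6735 (leading).

(a) P = 4.387 W  (b) Q = -4.815 VAR  (c) S = 6.514 VA  (d) PF = 0.6735 (leading)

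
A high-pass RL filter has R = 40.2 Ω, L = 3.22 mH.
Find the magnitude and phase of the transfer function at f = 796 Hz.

Step 1 — Angular frequency: ω = 2π·796 = 5001 rad/s.
Step 2 — Transfer function: H(jω) = jωL/(R + jωL).
Step 3 — Numerator jωL = j·16.1; denominator R + jωL = 40.2 + j16.1.
Step 4 — H = 0.1383 + j0.3452.
Step 5 — Magnitude: |H| = 0.3719 (-8.6 dB); phase: φ = 68.2°.

|H| = 0.3719 (-8.6 dB), φ = 68.2°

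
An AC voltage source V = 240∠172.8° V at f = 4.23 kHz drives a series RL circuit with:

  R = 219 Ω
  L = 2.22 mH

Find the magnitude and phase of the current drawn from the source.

Step 1 — Angular frequency: ω = 2π·f = 2π·4230 = 2.658e+04 rad/s.
Step 2 — Component impedances:
  R: Z = R = 219 Ω
  L: Z = jωL = j·2.658e+04·0.00222 = 0 + j59 Ω
Step 3 — Series combination: Z_total = R + L = 219 + j59 Ω = 226.8∠15.1° Ω.
Step 4 — Source phasor: V = 240∠172.8° V = -238.1 + j30.08 V.
Step 5 — Ohm's law: I = V / Z_total = (-238.1 + j30.08) / (219 + j59) = -0.9792 + j0.4012 A.
Step 6 — Convert to polar: |I| = 1.058 A, ∠I = 157.7°.

I = 1.058∠157.7° A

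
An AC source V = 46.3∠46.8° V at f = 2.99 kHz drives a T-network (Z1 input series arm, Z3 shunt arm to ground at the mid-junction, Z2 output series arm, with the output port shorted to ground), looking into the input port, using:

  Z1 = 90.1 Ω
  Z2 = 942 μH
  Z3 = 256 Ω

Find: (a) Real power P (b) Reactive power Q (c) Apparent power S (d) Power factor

Step 1 — Angular frequency: ω = 2π·f = 2π·2990 = 1.879e+04 rad/s.
Step 2 — Component impedances:
  Z1: Z = R = 90.1 Ω
  Z2: Z = jωL = j·1.879e+04·0.000942 = 0 + j17.7 Ω
  Z3: Z = R = 256 Ω
Step 3 — With the output port shorted to ground, the output series arm Z2 runs from the junction to ground; the shunt arm Z3 also runs from the junction to ground. They appear in parallel: Z3 || Z2 = 1.218 + j17.61 Ω.
Step 4 — Series with input arm Z1: Z_in = Z1 + (Z3 || Z2) = 91.32 + j17.61 Ω = 93∠10.9° Ω.
Step 5 — Source phasor: V = 46.3∠46.8° V = 31.69 + j33.75 V.
Step 6 — Current: I = V / Z = 0.4034 + j0.2918 A = 0.4978∠35.9° A.
Step 7 — Complex power: S = V·I* = 22.63 + j4.365 VA.
Step 8 — Real power: P = Re(S) = 22.63 W.
Step 9 — Reactive power: Q = Im(S) = 4.365 VAR.
Step 10 — Apparent power: |S| = 23.05 VA.
Step 11 — Power factor: PF = P/|S| = 0.9819 (lagging).

(a) P = 22.63 W  (b) Q = 4.365 VAR  (c) S = 23.05 VA  (d) PF = 0.9819 (lagging)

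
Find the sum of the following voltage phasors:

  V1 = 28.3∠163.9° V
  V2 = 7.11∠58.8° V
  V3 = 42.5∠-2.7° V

Step 1 — Convert each phasor to rectangular form:
  V1 = 28.3·(cos(163.9°) + j·sin(163.9°)) = -27.19 + j7.848 V
  V2 = 7.11·(cos(58.8°) + j·sin(58.8°)) = 3.683 + j6.082 V
  V3 = 42.5·(cos(-2.7°) + j·sin(-2.7°)) = 42.45 - j2.002 V
Step 2 — Sum components: V_total = 18.95 + j11.93 V.
Step 3 — Convert to polar: |V_total| = 22.39 V, ∠V_total = 32.2°.

V_total = 22.39∠32.2° V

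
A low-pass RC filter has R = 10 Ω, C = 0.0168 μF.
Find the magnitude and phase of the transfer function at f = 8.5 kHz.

Step 1 — Angular frequency: ω = 2π·8500 = 5.341e+04 rad/s.
Step 2 — Transfer function: H(jω) = 1/(1 + jωRC).
Step 3 — Denominator: 1 + jωRC = 1 + j·5.341e+04·10·1.68e-08 = 1 + j0.008972.
Step 4 — H = 0.9999 - j0.008972.
Step 5 — Magnitude: |H| = 1 (-0.0 dB); phase: φ = -0.5°.

|H| = 1 (-0.0 dB), φ = -0.5°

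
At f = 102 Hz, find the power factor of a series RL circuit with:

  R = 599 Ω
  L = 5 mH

Step 1 — Angular frequency: ω = 2π·f = 2π·102 = 640.9 rad/s.
Step 2 — Component impedances:
  R: Z = R = 599 Ω
  L: Z = jωL = j·640.9·0.005 = 0 + j3.204 Ω
Step 3 — Series combination: Z_total = R + L = 599 + j3.204 Ω = 599∠0.3° Ω.
Step 4 — Power factor: PF = cos(φ) = Re(Z)/|Z| = 599/599 = 1.
Step 5 — Type: Im(Z) = 3.204 ⇒ lagging (phase φ = 0.3°).

PF = 1 (lagging, φ = 0.3°)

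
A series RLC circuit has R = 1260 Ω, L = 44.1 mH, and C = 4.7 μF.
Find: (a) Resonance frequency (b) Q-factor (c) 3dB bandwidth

Step 1 — Resonance: ω₀ = 1/√(LC) = 1/√(0.0441·4.7e-06) = 2197 rad/s.
Step 2 — f₀ = ω₀/(2π) = 349.6 Hz.
Step 3 — Series Q: Q = ω₀L/R = 2197·0.0441/1260 = 0.07688.
Step 4 — Bandwidth: Δω = ω₀/Q = 2.857e+04 rad/s; BW = Δω/(2π) = 4547 Hz.

(a) f₀ = 349.6 Hz  (b) Q = 0.07688  (c) BW = 4547 Hz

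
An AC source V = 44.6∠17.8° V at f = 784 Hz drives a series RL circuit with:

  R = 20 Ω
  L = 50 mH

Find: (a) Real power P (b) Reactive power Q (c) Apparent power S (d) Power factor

Step 1 — Angular frequency: ω = 2π·f = 2π·784 = 4926 rad/s.
Step 2 — Component impedances:
  R: Z = R = 20 Ω
  L: Z = jωL = j·4926·0.05 = 0 + j246.3 Ω
Step 3 — Series combination: Z_total = R + L = 20 + j246.3 Ω = 247.1∠85.4° Ω.
Step 4 — Source phasor: V = 44.6∠17.8° V = 42.46 + j13.63 V.
Step 5 — Current: I = V / Z = 0.0689 - j0.1668 A = 0.1805∠-67.6° A.
Step 6 — Complex power: S = V·I* = 0.6515 + j8.023 VA.
Step 7 — Real power: P = Re(S) = 0.6515 W.
Step 8 — Reactive power: Q = Im(S) = 8.023 VAR.
Step 9 — Apparent power: |S| = 8.05 VA.
Step 10 — Power factor: PF = P/|S| = 0.08094 (lagging).

(a) P = 0.6515 W  (b) Q = 8.023 VAR  (c) S = 8.05 VA  (d) PF = 0.08094 (lagging)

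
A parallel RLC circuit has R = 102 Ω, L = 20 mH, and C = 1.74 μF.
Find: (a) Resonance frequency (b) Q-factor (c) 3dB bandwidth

Step 1 — Resonance: ω₀ = 1/√(LC) = 1/√(0.02·1.74e-06) = 5361 rad/s.
Step 2 — f₀ = ω₀/(2π) = 853.2 Hz.
Step 3 — Parallel Q: Q = R/(ω₀L) = 102/(5361·0.02) = 0.9514.
Step 4 — Bandwidth: Δω = ω₀/Q = 5634 rad/s; BW = Δω/(2π) = 896.7 Hz.

(a) f₀ = 853.2 Hz  (b) Q = 0.9514  (c) BW = 896.7 Hz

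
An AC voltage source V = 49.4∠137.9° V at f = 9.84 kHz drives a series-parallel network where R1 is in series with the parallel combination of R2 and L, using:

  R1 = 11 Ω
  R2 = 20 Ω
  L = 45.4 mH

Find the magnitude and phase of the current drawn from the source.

Step 1 — Angular frequency: ω = 2π·f = 2π·9840 = 6.183e+04 rad/s.
Step 2 — Component impedances:
  R1: Z = R = 11 Ω
  R2: Z = R = 20 Ω
  L: Z = jωL = j·6.183e+04·0.0454 = 0 + j2807 Ω
Step 3 — Parallel branch: R2 || L = 1/(1/R2 + 1/L) = 20 + j0.1425 Ω.
Step 4 — Series with R1: Z_total = R1 + (R2 || L) = 31 + j0.1425 Ω = 31∠0.3° Ω.
Step 5 — Source phasor: V = 49.4∠137.9° V = -36.65 + j33.12 V.
Step 6 — Ohm's law: I = V / Z_total = (-36.65 + j33.12) / (31 + j0.1425) = -1.177 + j1.074 A.
Step 7 — Convert to polar: |I| = 1.594 A, ∠I = 137.6°.

I = 1.594∠137.6° A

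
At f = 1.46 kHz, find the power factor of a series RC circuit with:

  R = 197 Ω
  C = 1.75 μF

Step 1 — Angular frequency: ω = 2π·f = 2π·1460 = 9173 rad/s.
Step 2 — Component impedances:
  R: Z = R = 197 Ω
  C: Z = 1/(jωC) = -j/(ω·C) = 0 - j62.29 Ω
Step 3 — Series combination: Z_total = R + C = 197 - j62.29 Ω = 206.6∠-17.5° Ω.
Step 4 — Power factor: PF = cos(φ) = Re(Z)/|Z| = 197/206.6 = 0.9535.
Step 5 — Type: Im(Z) = -62.29 ⇒ leading (phase φ = -17.5°).

PF = 0.9535 (leading, φ = -17.5°)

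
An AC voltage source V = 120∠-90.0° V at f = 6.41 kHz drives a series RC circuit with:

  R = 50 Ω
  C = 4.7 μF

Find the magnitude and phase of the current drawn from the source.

Step 1 — Angular frequency: ω = 2π·f = 2π·6410 = 4.028e+04 rad/s.
Step 2 — Component impedances:
  R: Z = R = 50 Ω
  C: Z = 1/(jωC) = -j/(ω·C) = 0 - j5.283 Ω
Step 3 — Series combination: Z_total = R + C = 50 - j5.283 Ω = 50.28∠-6.0° Ω.
Step 4 — Source phasor: V = 120∠-90.0° V = 0 - j120 V.
Step 5 — Ohm's law: I = V / Z_total = (0 - j120) / (50 - j5.283) = 0.2508 - j2.374 A.
Step 6 — Convert to polar: |I| = 2.387 A, ∠I = -84.0°.

I = 2.387∠-84.0° A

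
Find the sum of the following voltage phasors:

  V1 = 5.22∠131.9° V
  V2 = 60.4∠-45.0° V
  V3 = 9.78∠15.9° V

Step 1 — Convert each phasor to rectangular form:
  V1 = 5.22·(cos(131.9°) + j·sin(131.9°)) = -3.486 + j3.885 V
  V2 = 60.4·(cos(-45.0°) + j·sin(-45.0°)) = 42.71 - j42.71 V
  V3 = 9.78·(cos(15.9°) + j·sin(15.9°)) = 9.406 + j2.679 V
Step 2 — Sum components: V_total = 48.63 - j36.14 V.
Step 3 — Convert to polar: |V_total| = 60.59 V, ∠V_total = -36.6°.

V_total = 60.59∠-36.6° V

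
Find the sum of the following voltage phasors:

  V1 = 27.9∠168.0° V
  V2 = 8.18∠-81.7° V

Step 1 — Convert each phasor to rectangular form:
  V1 = 27.9·(cos(168.0°) + j·sin(168.0°)) = -27.29 + j5.801 V
  V2 = 8.18·(cos(-81.7°) + j·sin(-81.7°)) = 1.181 - j8.094 V
Step 2 — Sum components: V_total = -26.11 - j2.294 V.
Step 3 — Convert to polar: |V_total| = 26.21 V, ∠V_total = -175.0°.

V_total = 26.21∠-175.0° V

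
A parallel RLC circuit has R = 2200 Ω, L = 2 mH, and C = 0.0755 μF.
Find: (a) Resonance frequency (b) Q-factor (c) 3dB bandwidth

Step 1 — Resonance: ω₀ = 1/√(LC) = 1/√(0.002·7.55e-08) = 8.138e+04 rad/s.
Step 2 — f₀ = ω₀/(2π) = 1.295e+04 Hz.
Step 3 — Parallel Q: Q = R/(ω₀L) = 2200/(8.138e+04·0.002) = 13.52.
Step 4 — Bandwidth: Δω = ω₀/Q = 6020 rad/s; BW = Δω/(2π) = 958.2 Hz.

(a) f₀ = 1.295e+04 Hz  (b) Q = 13.52  (c) BW = 958.2 Hz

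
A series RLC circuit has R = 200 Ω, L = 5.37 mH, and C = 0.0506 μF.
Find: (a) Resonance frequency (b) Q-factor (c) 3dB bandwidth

Step 1 — Resonance: ω₀ = 1/√(LC) = 1/√(0.00537·5.06e-08) = 6.066e+04 rad/s.
Step 2 — f₀ = ω₀/(2π) = 9655 Hz.
Step 3 — Series Q: Q = ω₀L/R = 6.066e+04·0.00537/200 = 1.629.
Step 4 — Bandwidth: Δω = ω₀/Q = 3.724e+04 rad/s; BW = Δω/(2π) = 5928 Hz.

(a) f₀ = 9655 Hz  (b) Q = 1.629  (c) BW = 5928 Hz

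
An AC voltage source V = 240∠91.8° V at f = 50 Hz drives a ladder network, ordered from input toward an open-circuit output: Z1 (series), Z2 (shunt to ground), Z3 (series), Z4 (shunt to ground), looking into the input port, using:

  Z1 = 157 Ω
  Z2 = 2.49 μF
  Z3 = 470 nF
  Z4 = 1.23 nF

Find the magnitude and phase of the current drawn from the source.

Step 1 — Angular frequency: ω = 2π·f = 2π·50 = 314.2 rad/s.
Step 2 — Component impedances:
  Z1: Z = R = 157 Ω
  Z2: Z = 1/(jωC) = -j/(ω·C) = 0 - j1278 Ω
  Z3: Z = 1/(jωC) = -j/(ω·C) = 0 - j6773 Ω
  Z4: Z = 1/(jωC) = -j/(ω·C) = 0 - j2.588e+06 Ω
Step 3 — Ladder network (open output): work backward from the far end, alternating series and parallel combinations. Z_in = 157 - j1278 Ω = 1287∠-83.0° Ω.
Step 4 — Source phasor: V = 240∠91.8° V = -7.539 + j239.9 V.
Step 5 — Ohm's law: I = V / Z_total = (-7.539 + j239.9) / (157 - j1278) = -0.1857 + j0.01691 A.
Step 6 — Convert to polar: |I| = 0.1864 A, ∠I = 174.8°.

I = 0.1864∠174.8° A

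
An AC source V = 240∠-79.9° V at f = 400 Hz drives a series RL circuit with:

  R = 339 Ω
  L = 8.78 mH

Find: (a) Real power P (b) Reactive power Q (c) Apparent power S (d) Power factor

Step 1 — Angular frequency: ω = 2π·f = 2π·400 = 2513 rad/s.
Step 2 — Component impedances:
  R: Z = R = 339 Ω
  L: Z = jωL = j·2513·0.00878 = 0 + j22.07 Ω
Step 3 — Series combination: Z_total = R + L = 339 + j22.07 Ω = 339.7∠3.7° Ω.
Step 4 — Source phasor: V = 240∠-79.9° V = 42.09 - j236.3 V.
Step 5 — Current: I = V / Z = 0.07845 - j0.7021 A = 0.7065∠-83.6° A.
Step 6 — Complex power: S = V·I* = 169.2 + j11.01 VA.
Step 7 — Real power: P = Re(S) = 169.2 W.
Step 8 — Reactive power: Q = Im(S) = 11.01 VAR.
Step 9 — Apparent power: |S| = 169.6 VA.
Step 10 — Power factor: PF = P/|S| = 0.9979 (lagging).

(a) P = 169.2 W  (b) Q = 11.01 VAR  (c) S = 169.6 VA  (d) PF = 0.9979 (lagging)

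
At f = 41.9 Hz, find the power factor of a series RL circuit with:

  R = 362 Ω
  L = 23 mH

Step 1 — Angular frequency: ω = 2π·f = 2π·41.9 = 263.3 rad/s.
Step 2 — Component impedances:
  R: Z = R = 362 Ω
  L: Z = jωL = j·263.3·0.023 = 0 + j6.055 Ω
Step 3 — Series combination: Z_total = R + L = 362 + j6.055 Ω = 362.1∠1.0° Ω.
Step 4 — Power factor: PF = cos(φ) = Re(Z)/|Z| = 362/362.05 = 0.9999.
Step 5 — Type: Im(Z) = 6.055 ⇒ lagging (phase φ = 1.0°).

PF = 0.9999 (lagging, φ = 1.0°)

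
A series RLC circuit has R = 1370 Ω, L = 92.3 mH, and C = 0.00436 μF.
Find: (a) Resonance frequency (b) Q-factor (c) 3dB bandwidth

Step 1 — Resonance condition Im(Z)=0 gives ω₀ = 1/√(LC).
Step 2 — ω₀ = 1/√(0.0923·4.36e-09) = 4.985e+04 rad/s.
Step 3 — f₀ = ω₀/(2π) = 7934 Hz.
Step 4 — Series Q: Q = ω₀L/R = 4.985e+04·0.0923/1370 = 3.358.
Step 5 — 3dB bandwidth: Δω = ω₀/Q = 1.484e+04 rad/s; BW = Δω/(2π) = 2362 Hz.

(a) f₀ = 7934 Hz  (b) Q = 3.358  (c) BW = 2362 Hz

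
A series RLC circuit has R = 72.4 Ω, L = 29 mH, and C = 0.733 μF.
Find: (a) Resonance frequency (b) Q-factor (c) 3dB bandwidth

Step 1 — Resonance condition Im(Z)=0 gives ω₀ = 1/√(LC).
Step 2 — ω₀ = 1/√(0.029·7.33e-07) = 6859 rad/s.
Step 3 — f₀ = ω₀/(2π) = 1092 Hz.
Step 4 — Series Q: Q = ω₀L/R = 6859·0.029/72.4 = 2.747.
Step 5 — 3dB bandwidth: Δω = ω₀/Q = 2497 rad/s; BW = Δω/(2π) = 397.3 Hz.

(a) f₀ = 1092 Hz  (b) Q = 2.747  (c) BW = 397.3 Hz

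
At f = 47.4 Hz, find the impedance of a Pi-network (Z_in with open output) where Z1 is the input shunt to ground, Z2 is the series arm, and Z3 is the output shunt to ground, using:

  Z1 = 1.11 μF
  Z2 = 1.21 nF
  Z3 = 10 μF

Step 1 — Angular frequency: ω = 2π·f = 2π·47.4 = 297.8 rad/s.
Step 2 — Component impedances:
  Z1: Z = 1/(jωC) = -j/(ω·C) = 0 - j3025 Ω
  Z2: Z = 1/(jωC) = -j/(ω·C) = 0 - j2.775e+06 Ω
  Z3: Z = 1/(jωC) = -j/(ω·C) = 0 - j335.8 Ω
Step 3 — With open output, the series arm Z2 and the output shunt Z3 appear in series to ground: Z2 + Z3 = 0 - j2.775e+06 Ω.
Step 4 — Parallel with input shunt Z1: Z_in = Z1 || (Z2 + Z3) = 0 - j3022 Ω = 3022∠-90.0° Ω.

Z = 0 - j3022 Ω = 3022∠-90.0° Ω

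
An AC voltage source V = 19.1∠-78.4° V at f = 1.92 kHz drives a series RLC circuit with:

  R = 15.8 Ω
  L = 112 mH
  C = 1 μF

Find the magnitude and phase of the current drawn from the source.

Step 1 — Angular frequency: ω = 2π·f = 2π·1920 = 1.206e+04 rad/s.
Step 2 — Component impedances:
  R: Z = R = 15.8 Ω
  L: Z = jωL = j·1.206e+04·0.112 = 0 + j1351 Ω
  C: Z = 1/(jωC) = -j/(ω·C) = 0 - j82.89 Ω
Step 3 — Series combination: Z_total = R + L + C = 15.8 + j1268 Ω = 1268∠89.3° Ω.
Step 4 — Source phasor: V = 19.1∠-78.4° V = 3.841 - j18.71 V.
Step 5 — Ohm's law: I = V / Z_total = (3.841 - j18.71) / (15.8 + j1268) = -0.01471 - j0.003212 A.
Step 6 — Convert to polar: |I| = 0.01506 A, ∠I = -167.7°.

I = 0.01506∠-167.7° A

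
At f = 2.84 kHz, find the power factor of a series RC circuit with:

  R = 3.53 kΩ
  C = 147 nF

Step 1 — Angular frequency: ω = 2π·f = 2π·2840 = 1.784e+04 rad/s.
Step 2 — Component impedances:
  R: Z = R = 3530 Ω
  C: Z = 1/(jωC) = -j/(ω·C) = 0 - j381.2 Ω
Step 3 — Series combination: Z_total = R + C = 3530 - j381.2 Ω = 3551∠-6.2° Ω.
Step 4 — Power factor: PF = cos(φ) = Re(Z)/|Z| = 3530/3550.5 = 0.9942.
Step 5 — Type: Im(Z) = -381.2 ⇒ leading (phase φ = -6.2°).

PF = 0.9942 (leading, φ = -6.2°)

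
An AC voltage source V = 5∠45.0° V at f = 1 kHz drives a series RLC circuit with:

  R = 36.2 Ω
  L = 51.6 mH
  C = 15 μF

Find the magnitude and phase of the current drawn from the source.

Step 1 — Angular frequency: ω = 2π·f = 2π·1000 = 6283 rad/s.
Step 2 — Component impedances:
  R: Z = R = 36.2 Ω
  L: Z = jωL = j·6283·0.0516 = 0 + j324.2 Ω
  C: Z = 1/(jωC) = -j/(ω·C) = 0 - j10.61 Ω
Step 3 — Series combination: Z_total = R + L + C = 36.2 + j313.6 Ω = 315.7∠83.4° Ω.
Step 4 — Source phasor: V = 5∠45.0° V = 3.536 + j3.536 V.
Step 5 — Ohm's law: I = V / Z_total = (3.536 + j3.536) / (36.2 + j313.6) = 0.01241 - j0.009841 A.
Step 6 — Convert to polar: |I| = 0.01584 A, ∠I = -38.4°.

I = 0.01584∠-38.4° A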